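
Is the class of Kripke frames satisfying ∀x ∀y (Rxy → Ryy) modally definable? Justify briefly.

Definable; □(□q → q) defines it

This is a Sahlqvist condition; the T□ axiom □(□q → q) defines it.
Suppose □(□q→q) is valid. Take Rxy and set V(q)={w : Ryw}. Then at y, □q holds; since □(□q→q) at x, □q→q at y, so q at y, i.e. Ryy.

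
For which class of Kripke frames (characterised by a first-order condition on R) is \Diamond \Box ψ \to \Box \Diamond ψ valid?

Suppose ◇□ψ→□◇ψ is valid. Take Rxy, Rxz and set V(ψ)={w : Ryw}. Then □ψ at y so ◇□ψ at x, so □◇ψ at x, so ◇ψ at z, giving w with Rzw and Ryw.
The converse is a direct semantic check.
Frame condition: \forall x \forall y \forall z (Rxy \wedge Rxz \to \exists w (Ryw \wedge Rzw)).

convergence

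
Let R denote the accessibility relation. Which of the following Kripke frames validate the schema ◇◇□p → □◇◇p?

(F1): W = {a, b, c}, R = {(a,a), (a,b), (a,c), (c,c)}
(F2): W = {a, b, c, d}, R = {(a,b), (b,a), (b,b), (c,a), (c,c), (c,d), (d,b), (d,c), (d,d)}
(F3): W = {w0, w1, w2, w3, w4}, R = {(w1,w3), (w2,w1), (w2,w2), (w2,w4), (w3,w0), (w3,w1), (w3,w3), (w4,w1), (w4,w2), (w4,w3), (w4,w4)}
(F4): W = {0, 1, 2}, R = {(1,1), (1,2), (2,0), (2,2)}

(F2)

Frame correspondent (Sahlqvist): ∀x ∀y ∀z ((xR²y ∧ xRz) → ∃w (yRw ∧ zR²w)) — i.e. a generalized confluence (Geach) condition.
(F1): fails — aR²a, aRb but no w with aRw and bR²w.
(F2): condition met.
(F3): fails — w1R²w0, w1Rw3 but no w with w0Rw and w3R²w.
(F4): fails — 1R²0, 1R1 but no w with 0Rw and 1R²w.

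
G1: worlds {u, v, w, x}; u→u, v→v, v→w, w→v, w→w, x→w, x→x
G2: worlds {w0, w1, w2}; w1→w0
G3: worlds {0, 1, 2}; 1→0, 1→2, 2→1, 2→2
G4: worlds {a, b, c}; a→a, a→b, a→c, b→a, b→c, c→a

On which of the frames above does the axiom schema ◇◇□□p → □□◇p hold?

G1, G2, G4

This is the axiom for a generalized confluence (Geach) condition; its first-order frame correspondent is ∀x ∀y ∀z ((xR²y ∧ xR²z) → ∃w (yR²w ∧ zRw)).
G1: ✓.
G2: ✓.
G3: fails — 2R²0, 2R²0 but no w with 0R²w and 0Rw.
G4: ✓.
Valid on: G1, G2, G4.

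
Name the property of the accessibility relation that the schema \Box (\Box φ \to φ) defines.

shift-reflexivity: \forall x \forall y (Rxy \to Ryy)

This is the T□ axiom.
It corresponds to shift-reflexivity: \forall x \forall y (Rxy \to Ryy).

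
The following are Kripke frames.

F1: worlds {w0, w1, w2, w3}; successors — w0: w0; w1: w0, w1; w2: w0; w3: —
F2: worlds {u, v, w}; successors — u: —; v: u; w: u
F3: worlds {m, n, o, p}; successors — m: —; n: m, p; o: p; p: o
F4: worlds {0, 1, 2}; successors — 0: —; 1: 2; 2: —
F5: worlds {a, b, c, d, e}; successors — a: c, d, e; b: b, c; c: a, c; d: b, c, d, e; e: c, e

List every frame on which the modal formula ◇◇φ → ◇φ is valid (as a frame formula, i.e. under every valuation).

F1, F2, F4

This is the axiom for transitivity; its first-order frame correspondent is ∀x ∀y ∀z (Rxy ∧ Ryz → Rxz).
F1: ✓.
F2: ✓.
F3: fails — Rnp and Rpo but not Rno.
F4: ✓.
F5: fails — Rbc and Rca but not Rba.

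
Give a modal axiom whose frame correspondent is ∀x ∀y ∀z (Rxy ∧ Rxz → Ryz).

◇q → □◇q

The condition is the Euclidean property. The 5 schema ◇q → □◇q defines it.
Suppose ◇q→□◇q is valid. Take Rxy, Rxz and set V(q)={y}. Then ◇q at x, so □◇q at x, so ◇q at z, so some w with Rzw has q; w=y, i.e. Rzy. By symmetry of the argument, Ryz.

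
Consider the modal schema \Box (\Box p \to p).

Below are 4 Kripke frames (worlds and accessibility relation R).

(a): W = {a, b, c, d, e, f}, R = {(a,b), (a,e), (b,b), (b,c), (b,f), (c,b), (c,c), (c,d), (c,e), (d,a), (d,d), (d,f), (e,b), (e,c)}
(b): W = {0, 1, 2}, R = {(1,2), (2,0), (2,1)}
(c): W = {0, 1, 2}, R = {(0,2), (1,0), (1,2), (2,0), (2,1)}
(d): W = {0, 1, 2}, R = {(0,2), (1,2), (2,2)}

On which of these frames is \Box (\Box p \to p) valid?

(d)

Frame correspondent (Sahlqvist): \forall x \forall y (Rxy \to Ryy) — i.e. shift-reflexivity.
(a): fails — Rbf but not Rff.
(b): fails — R12 but not R22.
(c): fails — R10 but not R00.
(d): ✓.
Valid on: (d).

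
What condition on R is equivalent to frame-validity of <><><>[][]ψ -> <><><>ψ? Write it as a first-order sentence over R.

This is a Sahlqvist (Geach-type) schema ◇^3□^2ψ → □^0◇^3ψ.
First-order correspondent: forall x forall y (x R^3 y -> exists w (y R^2 w & x R^3 w)).

forall x forall y (x R^3 y -> exists w (y R^2 w & x R^3 w))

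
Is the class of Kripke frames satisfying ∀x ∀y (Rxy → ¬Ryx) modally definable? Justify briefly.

If a class were modally definable it would be closed under surjective bounded morphisms (Goldblatt–Thomason).
The 3-cycle (worlds w0,w1,w2 with w0→w1→w2→w0) is asymmetric. Mapping every world to a single reflexive point • is a surjective bounded morphism, and the reflexive point is not asymmetric (R•• but asymmetry requires ¬R••).
So the class is not modally definable.

No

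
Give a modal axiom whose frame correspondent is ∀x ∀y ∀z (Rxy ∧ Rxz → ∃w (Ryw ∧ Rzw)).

A defining formula is ◇□p → □◇p (the .2 axiom).

◇□p → □◇p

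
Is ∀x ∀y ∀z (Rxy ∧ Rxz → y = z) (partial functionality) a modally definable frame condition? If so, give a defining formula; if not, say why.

This is a Sahlqvist condition; the CD axiom ◇r → □r defines it.
Suppose ◇r→□r is valid. Take Rxy, Rxz and set V(r)={y}. Then ◇r at x, so □r at x, so r at z, i.e. z=y.

Yes — defined by ◇r → □r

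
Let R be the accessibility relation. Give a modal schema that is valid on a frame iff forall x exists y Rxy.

□r → ◇r

This is seriality; the standard corresponding axiom is D: □r → ◇r.
Suppose □r→◇r is valid. At any x set V(r)=W. Then □r at x, so ◇r at x, so x has a successor.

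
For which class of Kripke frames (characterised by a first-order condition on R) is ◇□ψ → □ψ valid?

Replacing ψ by ¬ψ and contraposing gives the equivalent schema ◇ψ → □◇ψ.
Suppose ◇ψ→□◇ψ is valid. Take Rxy, Rxz and set V(ψ)={y}. Then ◇ψ at x, so □◇ψ at x, so ◇ψ at z, so some w with Rzw has ψ; w=y, i.e. Rzy. By symmetry of the argument, Ryz.

The Euclidean property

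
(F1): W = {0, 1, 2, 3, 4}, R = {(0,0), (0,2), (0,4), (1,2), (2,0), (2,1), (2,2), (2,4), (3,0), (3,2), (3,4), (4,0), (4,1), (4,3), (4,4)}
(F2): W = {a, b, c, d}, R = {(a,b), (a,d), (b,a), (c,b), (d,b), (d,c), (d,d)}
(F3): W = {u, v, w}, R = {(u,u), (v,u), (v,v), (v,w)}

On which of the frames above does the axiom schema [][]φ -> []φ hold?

(F1), (F3)

Frame correspondent (Sahlqvist): forall x forall y (Rxy -> exists z (Rxz & Rzy)) — i.e. density.
(F1): condition met.
(F2): fails — Rba but no z with Rbz and Rza.
(F3): condition met.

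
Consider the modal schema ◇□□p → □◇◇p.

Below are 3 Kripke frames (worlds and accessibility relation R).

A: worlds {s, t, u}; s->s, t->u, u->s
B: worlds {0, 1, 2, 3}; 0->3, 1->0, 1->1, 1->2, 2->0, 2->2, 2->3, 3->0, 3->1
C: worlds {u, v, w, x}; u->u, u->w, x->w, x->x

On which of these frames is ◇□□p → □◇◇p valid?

This is the axiom for a generalized confluence (Geach) condition; its first-order frame correspondent is ∀x ∀y ∀z ((xRy ∧ xRz) → ∃w (yR²w ∧ zR²w)).
A: condition met.
B: condition met.
C: fails — uRu, uRw but no t with uR²t and wR²t.
Valid on: A, B.

A, B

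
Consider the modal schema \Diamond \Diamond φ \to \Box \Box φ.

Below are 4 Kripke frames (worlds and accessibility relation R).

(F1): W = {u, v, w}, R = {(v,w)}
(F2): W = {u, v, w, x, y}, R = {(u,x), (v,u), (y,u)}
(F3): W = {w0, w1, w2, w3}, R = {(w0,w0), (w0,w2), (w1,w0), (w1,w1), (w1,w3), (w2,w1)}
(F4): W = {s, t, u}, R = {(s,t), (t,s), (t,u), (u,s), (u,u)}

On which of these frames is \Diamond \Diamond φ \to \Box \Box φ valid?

This is the axiom for a generalized confluence (Geach) condition; its first-order frame correspondent is \forall x \forall y \forall z ((x R^2 y \wedge x R^2 z) \to \exists w (y = w \wedge z = w)).
(F1): condition met.
(F2): condition met.
(F3): fails — w0R²w0, w0R²w1 but w0 ≠ w1.
(F4): fails — sR²s, sR²u but s ≠ u.
Valid on: (F1), (F2).

(F1), (F2)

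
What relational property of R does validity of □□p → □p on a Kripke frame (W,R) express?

This schema is the C4 axiom.
It corresponds to density: ∀x ∀y (Rxy → ∃z (Rxz ∧ Rzy)).

density: ∀x ∀y (Rxy → ∃z (Rxz ∧ Rzy))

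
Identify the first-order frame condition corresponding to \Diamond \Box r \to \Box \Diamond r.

convergence

Suppose ◇□r→□◇r is valid. Take Rxy, Rxz and set V(r)={w : Ryw}. Then □r at y so ◇□r at x, so □◇r at x, so ◇r at z, giving w with Rzw and Ryw.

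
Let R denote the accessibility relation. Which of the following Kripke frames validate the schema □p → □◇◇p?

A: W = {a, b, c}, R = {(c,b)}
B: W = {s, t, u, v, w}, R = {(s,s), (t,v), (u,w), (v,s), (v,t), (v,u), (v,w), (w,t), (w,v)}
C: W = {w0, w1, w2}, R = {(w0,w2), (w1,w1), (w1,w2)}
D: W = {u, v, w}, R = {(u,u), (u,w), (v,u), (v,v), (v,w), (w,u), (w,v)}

B, D

This is the axiom for a generalized confluence (Geach) condition; its first-order frame correspondent is ∀x ∀z (xRz → ∃w (xRw ∧ zR²w)).
A: fails — cRb but no w with cRw and bR²w.
B: holds.
C: fails — w0Rw2 but no w with w0Rw and w2R²w.
D: holds.
Valid on: B, D.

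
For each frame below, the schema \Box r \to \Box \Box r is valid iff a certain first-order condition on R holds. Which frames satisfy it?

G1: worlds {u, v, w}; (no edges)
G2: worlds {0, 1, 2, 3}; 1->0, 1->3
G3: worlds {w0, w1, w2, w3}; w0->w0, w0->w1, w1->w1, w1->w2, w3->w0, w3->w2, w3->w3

G1, G2

The schema corresponds to transitivity: \forall x \forall y \forall z (Rxy \wedge Ryz \to Rxz).
G1: holds.
G2: holds.
G3: fails — Rw3w0 and Rw0w1 but not Rw3w1.
Valid on: G1, G2.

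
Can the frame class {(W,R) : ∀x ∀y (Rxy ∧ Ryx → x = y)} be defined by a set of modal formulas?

Not definable by any modal formula

Any modally definable frame class is closed under surjective bounded morphisms.
The 4-cycle (worlds a,b,c,d with a→b→c→d→a) is antisymmetric. Sending even-indexed worlds to • and odd-indexed worlds to ∘ is a surjective bounded morphism onto the two-world frame with •↔∘, which is not antisymmetric.
Hence antisymmetry is not modally definable.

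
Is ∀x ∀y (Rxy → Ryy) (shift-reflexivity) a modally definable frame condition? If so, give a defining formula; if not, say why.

This is a Sahlqvist condition; the T□ axiom □(□p → p) defines it.
Suppose □(□p→p) is valid. Take Rxy and set V(p)={w : Ryw}. Then at y, □p holds; since □(□p→p) at x, □p→p at y, so p at y, i.e. Ryy.

Yes, by □(□p → p)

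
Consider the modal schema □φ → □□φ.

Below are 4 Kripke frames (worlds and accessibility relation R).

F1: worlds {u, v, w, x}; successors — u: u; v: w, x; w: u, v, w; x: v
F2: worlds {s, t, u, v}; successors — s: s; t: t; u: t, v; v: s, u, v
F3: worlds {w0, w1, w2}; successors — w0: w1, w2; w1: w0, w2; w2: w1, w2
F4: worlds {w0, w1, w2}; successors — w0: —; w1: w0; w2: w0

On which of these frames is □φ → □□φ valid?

F4

Frame correspondent (Sahlqvist): ∀x ∀y ∀z (Rxy ∧ Ryz → Rxz) — i.e. transitivity.
F1: fails — Rvw and Rwu but not Rvu.
F2: fails — Ruv and Rvu but not Ruu.
F3: fails — Rw1w2 and Rw2w1 but not Rw1w1.
F4: ✓.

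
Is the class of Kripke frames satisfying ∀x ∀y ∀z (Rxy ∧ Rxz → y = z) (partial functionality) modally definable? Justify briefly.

Yes: it is partial functionality, defined by the CD schema ◇p → □p.
Suppose ◇p→□p is valid. Take Rxy, Rxz and set V(p)={y}. Then ◇p at x, so □p at x, so p at z, i.e. z=y.

Yes — defined by ◇p → □p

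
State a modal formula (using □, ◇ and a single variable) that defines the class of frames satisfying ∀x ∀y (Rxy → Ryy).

This is shift-reflexivity; the standard corresponding axiom is T□: □(□ψ → ψ).
Suppose □(□ψ→ψ) is valid. Take Rxy and set V(ψ)={w : Ryw}. Then at y, □ψ holds; since □(□ψ→ψ) at x, □ψ→ψ at y, so ψ at y, i.e. Ryy.

□(□ψ → ψ)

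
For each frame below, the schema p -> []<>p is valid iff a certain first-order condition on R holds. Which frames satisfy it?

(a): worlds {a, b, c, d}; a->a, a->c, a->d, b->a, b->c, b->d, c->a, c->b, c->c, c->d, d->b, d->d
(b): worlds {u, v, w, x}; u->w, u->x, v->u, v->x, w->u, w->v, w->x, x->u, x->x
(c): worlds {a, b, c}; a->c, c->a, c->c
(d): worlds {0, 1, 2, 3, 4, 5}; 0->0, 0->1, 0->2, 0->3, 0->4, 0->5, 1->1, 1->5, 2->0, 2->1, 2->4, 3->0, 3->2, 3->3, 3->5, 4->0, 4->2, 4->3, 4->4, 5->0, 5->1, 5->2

(c)

This is the axiom for symmetry; its first-order frame correspondent is forall x forall y (Rxy -> Ryx).
(a): fails — Rcd but not Rdc.
(b): fails — Rwx but not Rxw.
(c): ✓.
(d): fails — R01 but not R10.
Valid on: (c).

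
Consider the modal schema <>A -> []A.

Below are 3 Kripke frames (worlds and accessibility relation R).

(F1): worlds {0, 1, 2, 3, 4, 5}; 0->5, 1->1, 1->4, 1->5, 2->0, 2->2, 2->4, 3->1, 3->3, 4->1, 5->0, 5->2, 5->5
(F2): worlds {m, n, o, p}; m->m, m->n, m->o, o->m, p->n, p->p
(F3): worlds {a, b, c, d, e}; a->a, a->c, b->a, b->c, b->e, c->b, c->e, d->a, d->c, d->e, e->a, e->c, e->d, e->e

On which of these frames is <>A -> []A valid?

The schema corresponds to partial functionality: forall x forall y forall z (Rxy & Rxz -> y = z).
(F1): fails — 1 sees both 1 and 4.
(F2): fails — m sees both m and n.
(F3): fails — a sees both a and c.
Valid on no frame.

none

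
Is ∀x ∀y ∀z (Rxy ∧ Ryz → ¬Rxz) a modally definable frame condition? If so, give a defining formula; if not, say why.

If a class were modally definable it would be closed under surjective bounded morphisms (Goldblatt–Thomason).
The 5-cycle (worlds a,b,c,d,e with a→b→c→d→e→a) is intransitive. Mapping every world to a single reflexive point • is a surjective bounded morphism; the reflexive point is not intransitive (R••∧R•• but R••).
Hence intransitivity is not modally definable.

Not definable by any modal formula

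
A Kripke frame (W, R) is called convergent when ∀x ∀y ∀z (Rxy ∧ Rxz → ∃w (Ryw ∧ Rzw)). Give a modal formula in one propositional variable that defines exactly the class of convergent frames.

◇□ψ → □◇ψ

A defining formula is ◇□ψ → □◇ψ (the .2 axiom).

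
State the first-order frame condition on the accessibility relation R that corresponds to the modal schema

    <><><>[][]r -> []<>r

forall x forall y forall z ((x R^3 y & xRz) -> exists w (y R^2 w & zRw))

This is a Sahlqvist (Geach-type) schema ◇^3□^2r → □^1◇^1r.
Minimal-valuation argument: fix x; take any y with xR^3y and any z with xR^1z. Set V(r) to the set of worlds R-reachable from y in exactly 2 steps. Then □^2r holds at y, so the antecedent holds at x; validity forces ◇^1r at z, giving a w with zR^1w and yR^2w.
First-order correspondent: forall x forall y forall z ((x R^3 y & xRz) -> exists w (y R^2 w & zRw)).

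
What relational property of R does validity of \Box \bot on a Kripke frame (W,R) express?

emptiness of R

□⊥ is valid iff no world has any successor (otherwise □⊥ fails at any world with one).
Conversely, any frame satisfying \forall x \forall y \neg Rxy validates the schema.
So the correspondent is emptiness of R.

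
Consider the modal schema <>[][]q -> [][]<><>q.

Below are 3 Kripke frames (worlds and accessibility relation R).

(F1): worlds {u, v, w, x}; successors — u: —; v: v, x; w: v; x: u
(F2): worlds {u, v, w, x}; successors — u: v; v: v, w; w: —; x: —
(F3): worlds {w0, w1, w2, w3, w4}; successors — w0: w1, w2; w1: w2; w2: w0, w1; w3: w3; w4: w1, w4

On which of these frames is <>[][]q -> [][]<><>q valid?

This is the axiom for a generalized confluence (Geach) condition; its first-order frame correspondent is forall x forall y forall z ((xRy & x R^2 z) -> exists w (y R^2 w & z R^2 w)).
(F1): fails — vRv, vR²u but no t with vR²t and uR²t.
(F2): fails — uRv, uR²w but no t with vR²t and wR²t.
(F3): ✓.

(F3)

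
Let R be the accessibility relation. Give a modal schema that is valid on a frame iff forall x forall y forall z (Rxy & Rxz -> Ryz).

This is the Euclidean property; the standard corresponding axiom is 5: ◇p → □◇p.
Suppose ◇p→□◇p is valid. Take Rxy, Rxz and set V(p)={y}. Then ◇p at x, so □◇p at x, so ◇p at z, so some w with Rzw has p; w=y, i.e. Rzy. By symmetry of the argument, Ryz.

◇p → □◇p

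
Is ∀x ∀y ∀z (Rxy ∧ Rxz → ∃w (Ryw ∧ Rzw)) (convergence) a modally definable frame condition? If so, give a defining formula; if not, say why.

Yes: it is convergence, defined by the .2 schema ◇□q → □◇q.
Suppose ◇□q→□◇q is valid. Take Rxy, Rxz and set V(q)={w : Ryw}. Then □q at y so ◇□q at x, so □◇q at x, so ◇q at z, giving w with Rzw and Ryw.

Definable; ◇□q → □◇q defines it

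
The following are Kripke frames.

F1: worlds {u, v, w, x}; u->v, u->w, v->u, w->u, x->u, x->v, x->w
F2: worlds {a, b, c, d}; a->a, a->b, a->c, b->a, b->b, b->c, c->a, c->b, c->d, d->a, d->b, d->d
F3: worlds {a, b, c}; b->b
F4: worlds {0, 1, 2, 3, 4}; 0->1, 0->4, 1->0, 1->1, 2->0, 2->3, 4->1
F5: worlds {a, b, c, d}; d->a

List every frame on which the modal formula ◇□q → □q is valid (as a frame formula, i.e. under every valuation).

F3

This is the axiom for the Euclidean property; its first-order frame correspondent is ∀x ∀y ∀z (Rxy ∧ Rxz → Ryz).
F1: fails — Ruv and Ruv but not Rvv.
F2: fails — Rac and Rac but not Rcc.
F3: satisfies the condition.
F4: fails — R01 and R04 but not R14.
F5: fails — Rda and Rda but not Raa.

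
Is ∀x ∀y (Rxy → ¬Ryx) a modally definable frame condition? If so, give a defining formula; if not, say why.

No

Modal frame validity is preserved under surjective bounded morphisms.
The 3-cycle (worlds 0,1,2 with 0→1→2→0) is asymmetric. Mapping every world to a single reflexive point • is a surjective bounded morphism, and the reflexive point is not asymmetric (R•• but asymmetry requires ¬R••).
So the class is not modally definable.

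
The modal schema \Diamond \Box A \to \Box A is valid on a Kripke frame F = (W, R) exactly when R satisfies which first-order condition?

Equivalently (dual form): ◇A → □◇A.
Suppose ◇A→□◇A is valid. Take Rxy, Rxz and set V(A)={y}. Then ◇A at x, so □◇A at x, so ◇A at z, so some w with Rzw has A; w=y, i.e. Rzy. By symmetry of the argument, Ryz.

the Euclidean property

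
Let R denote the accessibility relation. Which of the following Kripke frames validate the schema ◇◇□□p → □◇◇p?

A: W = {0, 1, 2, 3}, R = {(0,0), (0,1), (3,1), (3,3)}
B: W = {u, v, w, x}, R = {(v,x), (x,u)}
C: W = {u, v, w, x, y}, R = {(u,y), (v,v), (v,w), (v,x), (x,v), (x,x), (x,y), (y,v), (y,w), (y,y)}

none

The schema corresponds to a generalized confluence (Geach) condition: ∀x ∀y ∀z ((xR²y ∧ xRz) → ∃w (yR²w ∧ zR²w)).
A: fails — 0R²0, 0R1 but no w with 0R²w and 1R²w.
B: fails — vR²u, vRx but no t with uR²t and xR²t.
C: fails — uR²w, uRy but no t with wR²t and yR²t.
Valid on no frame.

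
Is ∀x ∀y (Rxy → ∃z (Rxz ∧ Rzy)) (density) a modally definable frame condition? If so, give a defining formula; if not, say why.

This is a Sahlqvist condition; the C4 axiom □□p → □p defines it.
Suppose □□p→□p is valid. Take Rxy and set V(p)={w : xR²w}. Then □□p at x, so □p at x, so p at y, i.e. ∃z(Rxz∧Rzy).

Definable; □□p → □p defines it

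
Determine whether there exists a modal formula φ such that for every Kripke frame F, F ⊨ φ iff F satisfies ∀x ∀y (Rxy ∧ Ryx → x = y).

Not modally definable

Any modally definable frame class is closed under surjective bounded morphisms.
The 4-cycle (worlds s,t,u,v with s→t→u→v→s) is antisymmetric. Sending even-indexed worlds to s and odd-indexed worlds to t is a surjective bounded morphism onto the two-world frame with s↔t, which is not antisymmetric.
So no modal formula (or set of formulas) defines exactly the antisymmetric frames.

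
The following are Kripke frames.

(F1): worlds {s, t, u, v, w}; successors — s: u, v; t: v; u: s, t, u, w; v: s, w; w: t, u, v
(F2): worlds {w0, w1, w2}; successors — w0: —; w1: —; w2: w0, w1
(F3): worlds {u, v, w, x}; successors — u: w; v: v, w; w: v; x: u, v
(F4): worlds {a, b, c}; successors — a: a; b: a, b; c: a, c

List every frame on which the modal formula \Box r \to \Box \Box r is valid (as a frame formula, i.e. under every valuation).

(F2), (F4)

This is the axiom for transitivity; its first-order frame correspondent is \forall x \forall y \forall z (Rxy \wedge Ryz \to Rxz).
(F1): fails — Rtv and Rvw but not Rtw.
(F2): holds.
(F3): fails — Ruw and Rwv but not Ruv.
(F4): holds.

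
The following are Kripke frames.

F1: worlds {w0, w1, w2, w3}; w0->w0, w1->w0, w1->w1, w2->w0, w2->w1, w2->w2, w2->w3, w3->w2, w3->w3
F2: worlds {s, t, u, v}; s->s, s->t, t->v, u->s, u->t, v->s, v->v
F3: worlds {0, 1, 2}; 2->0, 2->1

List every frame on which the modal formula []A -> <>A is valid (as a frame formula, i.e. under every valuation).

This is the axiom for seriality; its first-order frame correspondent is forall x exists y Rxy.
F1: ✓.
F2: ✓.
F3: fails — world 0 has no successor.
Valid on: F1, F2.

F1, F2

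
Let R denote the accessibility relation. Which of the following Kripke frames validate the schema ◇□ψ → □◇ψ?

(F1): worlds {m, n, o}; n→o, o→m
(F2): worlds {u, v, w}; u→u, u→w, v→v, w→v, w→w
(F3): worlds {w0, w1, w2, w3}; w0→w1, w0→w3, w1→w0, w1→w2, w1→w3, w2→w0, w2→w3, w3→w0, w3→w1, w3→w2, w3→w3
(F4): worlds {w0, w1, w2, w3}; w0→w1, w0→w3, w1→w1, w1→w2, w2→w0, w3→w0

(F2), (F3)

This is the axiom for convergence; its first-order frame correspondent is ∀x ∀y ∀z (Rxy ∧ Rxz → ∃w (Ryw ∧ Rzw)).
(F1): fails — Rom and Rom but m and m have no common successor.
(F2): condition met.
(F3): condition met.
(F4): fails — Rw0w1 and Rw0w3 but w1 and w3 have no common successor.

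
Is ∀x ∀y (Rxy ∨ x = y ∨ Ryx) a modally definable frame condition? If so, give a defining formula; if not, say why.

Any modally definable frame class is closed under disjoint unions.
Take 4 disjoint single-world reflexive frames: each is trivially connected, but their disjoint union has 4 worlds with no edge between distinct components, so it is not connected.
So no modal formula (or set of formulas) defines exactly the connected frames.

No — not modally definable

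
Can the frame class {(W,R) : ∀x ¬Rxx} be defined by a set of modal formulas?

Not definable by any modal formula

Modal frame validity is preserved under surjective bounded morphisms.
The 3-cycle (worlds 0,1,2 with 0→1→2→0) is irreflexive, and the map sending every world to a single reflexive point • is a surjective bounded morphism (forth: every edge maps to (•,•); back: every world has a successor). So any modal formula valid on the 3-cycle is also valid on the reflexive point, which is not irreflexive.
So no modal formula (or set of formulas) defines exactly the irreflexive frames.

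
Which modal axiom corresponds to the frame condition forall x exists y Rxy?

The condition is seriality. The D schema □ψ → ◇ψ defines it.
Suppose □ψ→◇ψ is valid. At any x set V(ψ)=W. Then □ψ at x, so ◇ψ at x, so x has a successor.

□ψ → ◇ψ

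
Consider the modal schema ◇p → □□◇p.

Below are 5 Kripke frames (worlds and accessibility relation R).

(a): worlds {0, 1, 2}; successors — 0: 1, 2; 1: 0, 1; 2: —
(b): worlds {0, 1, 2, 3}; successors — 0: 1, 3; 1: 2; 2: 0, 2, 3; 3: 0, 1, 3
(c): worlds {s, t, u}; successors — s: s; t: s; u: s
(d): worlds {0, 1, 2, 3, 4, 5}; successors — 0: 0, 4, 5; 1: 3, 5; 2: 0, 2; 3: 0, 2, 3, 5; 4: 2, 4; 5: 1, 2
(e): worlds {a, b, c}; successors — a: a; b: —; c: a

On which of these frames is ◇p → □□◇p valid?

(c), (e)

Frame correspondent (Sahlqvist): ∀x ∀y ∀z ((xRy ∧ xR²z) → ∃w (y = w ∧ zRw)) — i.e. a generalized confluence (Geach) condition.
(a): fails — 0R2, 0R²1 but no w with 2=w and 1Rw.
(b): fails — 0R1, 0R²1 but no w with 1=w and 1Rw.
(c): holds.
(d): fails — 0R0, 0R²1 but no w with 0=w and 1Rw.
(e): holds.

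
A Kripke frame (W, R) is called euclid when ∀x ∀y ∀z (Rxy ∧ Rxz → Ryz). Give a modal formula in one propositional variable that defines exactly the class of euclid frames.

◇s → □◇s

This is the Euclidean property; the standard corresponding axiom is 5: ◇s → □◇s.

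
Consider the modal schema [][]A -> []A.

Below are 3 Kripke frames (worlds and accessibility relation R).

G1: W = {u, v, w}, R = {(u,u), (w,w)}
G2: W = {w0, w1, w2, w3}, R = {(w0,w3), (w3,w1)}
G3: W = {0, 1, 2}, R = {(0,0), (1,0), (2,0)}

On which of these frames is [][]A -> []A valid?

This is the axiom for density; its first-order frame correspondent is forall x forall y (Rxy -> exists z (Rxz & Rzy)).
G1: ✓.
G2: fails — Rw3w1 but no z with Rw3z and Rzw1.
G3: ✓.
Valid on: G1, G3.

G1, G3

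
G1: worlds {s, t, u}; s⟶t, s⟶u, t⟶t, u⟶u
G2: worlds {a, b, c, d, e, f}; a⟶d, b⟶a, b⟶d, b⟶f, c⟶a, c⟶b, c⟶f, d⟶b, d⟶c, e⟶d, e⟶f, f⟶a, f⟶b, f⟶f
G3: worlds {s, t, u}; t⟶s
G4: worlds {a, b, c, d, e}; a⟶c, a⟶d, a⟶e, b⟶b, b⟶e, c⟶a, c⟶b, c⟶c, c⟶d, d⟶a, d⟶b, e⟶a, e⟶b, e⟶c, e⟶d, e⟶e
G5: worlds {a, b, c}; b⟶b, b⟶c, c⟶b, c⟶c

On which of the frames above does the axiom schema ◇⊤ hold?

This is the axiom for seriality; its first-order frame correspondent is ∀x ∃y Rxy.
G1: holds.
G2: holds.
G3: fails — world s has no successor.
G4: holds.
G5: fails — world a has no successor.
Valid on: G1, G2, G4.

G1, G2, G4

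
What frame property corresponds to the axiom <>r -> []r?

partial functionality

This schema is the CD axiom.
Its frame correspondent is partial functionality — forall x forall y forall z (Rxy & Rxz -> y = z).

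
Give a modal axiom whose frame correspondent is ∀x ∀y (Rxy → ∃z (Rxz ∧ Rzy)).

This is density; the standard corresponding axiom is C4: □□q → □q.
Suppose □□q→□q is valid. Take Rxy and set V(q)={w : xR²w}. Then □□q at x, so □q at x, so q at y, i.e. ∃z(Rxz∧Rzy).

□□q → □q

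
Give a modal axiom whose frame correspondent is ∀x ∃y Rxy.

This is seriality; the standard corresponding axiom is D: □p → ◇p.
Suppose □p→◇p is valid. At any x set V(p)=W. Then □p at x, so ◇p at x, so x has a successor.

□p → ◇p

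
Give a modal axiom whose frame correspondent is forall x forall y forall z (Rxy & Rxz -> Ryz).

This is the Euclidean property; the standard corresponding axiom is 5: ◇p → □◇p.
Suppose ◇p→□◇p is valid. Take Rxy, Rxz and set V(p)={y}. Then ◇p at x, so □◇p at x, so ◇p at z, so some w with Rzw has p; w=y, i.e. Rzy. By symmetry of the argument, Ryz.

◇p → □◇p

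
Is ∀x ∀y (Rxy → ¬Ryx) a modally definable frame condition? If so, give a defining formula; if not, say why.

If a class were modally definable it would be closed under surjective bounded morphisms (Goldblatt–Thomason).
The 5-cycle (worlds a,b,c,d,e with a→b→c→d→e→a) is asymmetric. Mapping every world to a single reflexive point • is a surjective bounded morphism, and the reflexive point is not asymmetric (R•• but asymmetry requires ¬R••).
Hence asymmetry is not modally definable.

Not modally definable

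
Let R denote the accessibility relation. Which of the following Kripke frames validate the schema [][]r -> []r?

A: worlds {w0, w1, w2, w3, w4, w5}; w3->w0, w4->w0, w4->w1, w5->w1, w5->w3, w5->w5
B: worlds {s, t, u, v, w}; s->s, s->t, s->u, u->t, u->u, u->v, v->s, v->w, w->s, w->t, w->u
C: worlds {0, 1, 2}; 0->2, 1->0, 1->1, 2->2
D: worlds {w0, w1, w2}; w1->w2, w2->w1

The schema corresponds to density: forall x forall y (Rxy -> exists z (Rxz & Rzy)).
A: fails — Rw3w0 but no z with Rw3z and Rzw0.
B: fails — Rvw but no z with Rvz and Rzw.
C: satisfies the condition.
D: fails — Rw1w2 but no z with Rw1z and Rzw2.
Valid on: C.

C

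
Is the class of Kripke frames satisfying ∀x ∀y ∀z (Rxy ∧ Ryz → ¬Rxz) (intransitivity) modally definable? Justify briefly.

No — not modally definable

If a class were modally definable it would be closed under surjective bounded morphisms (Goldblatt–Thomason).
The 7-cycle (worlds 0,1,2,3,4,5,6 with 0→1→2→3→4→5→6→0) is intransitive. Mapping every world to a single reflexive point • is a surjective bounded morphism; the reflexive point is not intransitive (R••∧R•• but R••).
Hence intransitivity is not modally definable.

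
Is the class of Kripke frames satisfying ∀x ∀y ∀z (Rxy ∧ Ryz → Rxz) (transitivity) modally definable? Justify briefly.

Yes — defined by □p → □□p

The condition is transitivity. A defining modal formula is □p → □□p.
Suppose □p→□□p is valid. Take Rxy, Ryz and set V(p)={w : Rxw}. Then □p at x, so □□p at x, so □p at y, so p at z, i.e. Rxz.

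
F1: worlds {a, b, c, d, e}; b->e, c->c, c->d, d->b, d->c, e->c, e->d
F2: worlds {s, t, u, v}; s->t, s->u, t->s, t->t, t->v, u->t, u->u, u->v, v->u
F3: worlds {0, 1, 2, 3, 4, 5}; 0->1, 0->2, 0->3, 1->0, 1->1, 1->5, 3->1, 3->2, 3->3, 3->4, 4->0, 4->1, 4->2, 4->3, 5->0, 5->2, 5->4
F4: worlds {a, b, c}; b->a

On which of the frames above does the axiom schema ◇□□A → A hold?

F2

The schema corresponds to a generalized confluence (Geach) condition: ∀x ∀y (xRy → ∃w (yR²w ∧ x = w)).
F1: fails — eRc but no w with cR²w and e=w.
F2: satisfies the condition.
F3: fails — 0R2 but no w with 2R²w and 0=w.
F4: fails — bRa but no w with aR²w and b=w.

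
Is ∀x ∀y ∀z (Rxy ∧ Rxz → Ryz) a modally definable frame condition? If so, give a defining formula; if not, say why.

The condition is the Euclidean property. A defining modal formula is ◇p → □◇p.
Suppose ◇p→□◇p is valid. Take Rxy, Rxz and set V(p)={y}. Then ◇p at x, so □◇p at x, so ◇p at z, so some w with Rzw has p; w=y, i.e. Rzy. By symmetry of the argument, Ryz.

Definable; ◇p → □◇p defines it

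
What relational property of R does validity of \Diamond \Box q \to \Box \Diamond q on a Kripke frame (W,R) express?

Suppose ◇□q→□◇q is valid. Take Rxy, Rxz and set V(q)={w : Ryw}. Then □q at y so ◇□q at x, so □◇q at x, so ◇q at z, giving w with Rzw and Ryw.

Convergence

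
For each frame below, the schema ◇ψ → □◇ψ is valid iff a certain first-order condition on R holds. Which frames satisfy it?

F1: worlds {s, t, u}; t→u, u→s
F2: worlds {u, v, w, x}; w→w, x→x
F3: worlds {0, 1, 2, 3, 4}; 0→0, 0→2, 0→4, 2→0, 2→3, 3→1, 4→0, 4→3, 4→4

F2

The schema corresponds to the Euclidean property: ∀x ∀y ∀z (Rxy ∧ Rxz → Ryz).
F1: fails — Rtu and Rtu but not Ruu.
F2: condition met.
F3: fails — R02 and R02 but not R22.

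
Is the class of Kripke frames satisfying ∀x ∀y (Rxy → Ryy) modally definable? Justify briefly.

This is a Sahlqvist condition; the T□ axiom □(□q → q) defines it.

Yes — defined by □(□q → q)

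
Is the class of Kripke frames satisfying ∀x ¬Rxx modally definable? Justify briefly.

Modal frame validity is preserved under surjective bounded morphisms.
The 3-cycle (worlds 0,1,2 with 0→1→2→0) is irreflexive, and the map sending every world to a single reflexive point • is a surjective bounded morphism (forth: every edge maps to (•,•); back: every world has a successor). So any modal formula valid on the 3-cycle is also valid on the reflexive point, which is not irreflexive.
So the class is not modally definable.

Not modally definable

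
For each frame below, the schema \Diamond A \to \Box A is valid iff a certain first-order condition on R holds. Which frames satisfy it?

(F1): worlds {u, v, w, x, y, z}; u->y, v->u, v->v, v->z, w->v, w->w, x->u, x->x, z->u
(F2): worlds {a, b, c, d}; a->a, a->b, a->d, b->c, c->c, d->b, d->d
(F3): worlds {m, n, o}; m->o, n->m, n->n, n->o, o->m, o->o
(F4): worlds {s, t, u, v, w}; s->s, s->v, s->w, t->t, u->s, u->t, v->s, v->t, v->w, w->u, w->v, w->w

none

Frame correspondent (Sahlqvist): \forall x \forall y \forall z (Rxy \wedge Rxz \to y = z) — i.e. partial functionality.
(F1): fails — v sees both u and v.
(F2): fails — a sees both a and b.
(F3): fails — n sees both m and n.
(F4): fails — s sees both s and v.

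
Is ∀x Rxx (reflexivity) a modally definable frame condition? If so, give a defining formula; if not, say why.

The condition is reflexivity. A defining modal formula is □r → r.
Suppose □r→r is valid. At any x set V(r)={w : Rxw}. Then □r holds at x, so r holds at x, i.e. Rxx.

Yes, by □r → r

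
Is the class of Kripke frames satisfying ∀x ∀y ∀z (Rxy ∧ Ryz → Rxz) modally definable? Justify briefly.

This is a Sahlqvist condition; the 4 axiom □q → □□q defines it.
Suppose □q→□□q is valid. Take Rxy, Ryz and set V(q)={w : Rxw}. Then □q at x, so □□q at x, so □q at y, so q at z, i.e. Rxz.

Definable; □q → □□q defines it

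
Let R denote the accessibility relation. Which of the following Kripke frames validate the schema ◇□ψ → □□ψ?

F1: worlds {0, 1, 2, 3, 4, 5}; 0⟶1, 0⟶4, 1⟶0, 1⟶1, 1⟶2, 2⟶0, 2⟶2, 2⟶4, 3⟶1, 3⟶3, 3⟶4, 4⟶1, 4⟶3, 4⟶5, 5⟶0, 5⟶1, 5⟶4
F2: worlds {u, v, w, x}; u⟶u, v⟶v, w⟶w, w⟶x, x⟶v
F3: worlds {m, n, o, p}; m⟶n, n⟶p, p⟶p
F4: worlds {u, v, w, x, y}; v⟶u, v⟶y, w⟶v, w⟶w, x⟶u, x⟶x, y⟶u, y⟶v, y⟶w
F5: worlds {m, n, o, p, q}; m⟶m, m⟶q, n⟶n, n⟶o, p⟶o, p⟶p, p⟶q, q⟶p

Frame correspondent (Sahlqvist): ∀x ∀y ∀z ((xRy ∧ xR²z) → ∃w (yRw ∧ z = w)) — i.e. a generalized confluence (Geach) condition.
F1: fails — 0R1, 0R²3 but no w with 1Rw and 3=w.
F2: fails — wRw, wR²v but no t with wRt and v=t.
F3: ✓.
F4: fails — vRu, vR²u but no t with uRt and u=t.
F5: fails — mRm, mR²p but no w with mRw and p=w.

F3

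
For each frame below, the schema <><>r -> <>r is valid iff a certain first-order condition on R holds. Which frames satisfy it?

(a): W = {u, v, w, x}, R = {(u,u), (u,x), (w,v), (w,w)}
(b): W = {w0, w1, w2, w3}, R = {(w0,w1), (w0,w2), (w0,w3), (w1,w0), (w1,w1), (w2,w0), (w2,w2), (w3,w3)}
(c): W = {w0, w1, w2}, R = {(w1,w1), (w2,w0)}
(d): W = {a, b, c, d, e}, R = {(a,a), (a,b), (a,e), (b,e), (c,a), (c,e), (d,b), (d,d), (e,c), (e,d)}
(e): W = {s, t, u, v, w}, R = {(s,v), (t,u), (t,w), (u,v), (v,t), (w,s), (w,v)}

(a), (c)

This is the axiom for transitivity; its first-order frame correspondent is forall x forall y forall z (Rxy & Ryz -> Rxz).
(a): satisfies the condition.
(b): fails — Rw1w0 and Rw0w2 but not Rw1w2.
(c): satisfies the condition.
(d): fails — Rae and Rec but not Rac.
(e): fails — Ruv and Rvt but not Rut.
Valid on: (a), (c).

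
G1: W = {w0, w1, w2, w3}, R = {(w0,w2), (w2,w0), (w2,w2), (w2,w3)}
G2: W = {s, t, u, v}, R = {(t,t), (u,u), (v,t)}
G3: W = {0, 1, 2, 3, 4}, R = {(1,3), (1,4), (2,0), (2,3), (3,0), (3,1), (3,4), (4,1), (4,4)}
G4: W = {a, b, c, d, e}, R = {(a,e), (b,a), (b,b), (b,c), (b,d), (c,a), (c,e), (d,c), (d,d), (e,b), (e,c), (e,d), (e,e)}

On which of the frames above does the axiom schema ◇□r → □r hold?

The schema corresponds to the Euclidean property: ∀x ∀y ∀z (Rxy ∧ Rxz → Ryz).
G1: fails — Rw2w0 and Rw2w0 but not Rw0w0.
G2: condition met.
G3: fails — R14 and R13 but not R43.
G4: fails — Rbc and Rbc but not Rcc.
Valid on: G2.

G2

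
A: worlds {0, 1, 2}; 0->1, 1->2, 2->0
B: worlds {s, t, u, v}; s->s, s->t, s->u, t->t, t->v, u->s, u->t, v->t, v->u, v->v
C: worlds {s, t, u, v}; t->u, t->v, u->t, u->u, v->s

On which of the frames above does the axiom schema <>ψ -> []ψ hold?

A

The schema corresponds to partial functionality: forall x forall y forall z (Rxy & Rxz -> y = z).
A: condition met.
B: fails — s sees both s and t.
C: fails — t sees both u and v.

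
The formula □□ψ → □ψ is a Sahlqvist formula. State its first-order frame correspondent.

Density

Suppose □□ψ→□ψ is valid. Take Rxy and set V(ψ)={w : xR²w}. Then □□ψ at x, so □ψ at x, so ψ at y, i.e. ∃z(Rxz∧Rzy).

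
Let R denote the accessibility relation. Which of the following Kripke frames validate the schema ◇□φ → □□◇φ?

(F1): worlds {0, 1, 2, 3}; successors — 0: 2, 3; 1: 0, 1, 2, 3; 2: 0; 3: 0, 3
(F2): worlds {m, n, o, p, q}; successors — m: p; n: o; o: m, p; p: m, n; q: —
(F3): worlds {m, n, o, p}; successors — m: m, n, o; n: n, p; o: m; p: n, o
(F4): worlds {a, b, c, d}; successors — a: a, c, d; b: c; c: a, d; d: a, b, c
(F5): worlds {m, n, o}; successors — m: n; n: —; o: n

The schema corresponds to a generalized confluence (Geach) condition: ∀x ∀y ∀z ((xRy ∧ xR²z) → ∃w (yRw ∧ zRw)).
(F1): fails — 0R2, 0R²0 but no w with 2Rw and 0Rw.
(F2): fails — mRp, mR²m but no w with pRw and mRw.
(F3): fails — mRn, mR²o but no w with nRw and oRw.
(F4): fails — aRc, aR²b but no w with cRw and bRw.
(F5): condition met.

(F5)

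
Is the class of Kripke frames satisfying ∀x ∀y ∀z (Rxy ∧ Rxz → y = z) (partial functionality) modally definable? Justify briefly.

Yes: it is partial functionality, defined by the CD schema ◇r → □r.
Suppose ◇r→□r is valid. Take Rxy, Rxz and set V(r)={y}. Then ◇r at x, so □r at x, so r at z, i.e. z=y.

Yes — defined by ◇r → □r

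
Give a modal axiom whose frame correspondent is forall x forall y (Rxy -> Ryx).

s → □◇s

The condition is symmetry. The B schema s → □◇s defines it.
Suppose s→□◇s is valid. Take Rxy and set V(s)={x}. Then s at x, so □◇s at x, so ◇s at y, so some z with Ryz has s; z=x, i.e. Ryx.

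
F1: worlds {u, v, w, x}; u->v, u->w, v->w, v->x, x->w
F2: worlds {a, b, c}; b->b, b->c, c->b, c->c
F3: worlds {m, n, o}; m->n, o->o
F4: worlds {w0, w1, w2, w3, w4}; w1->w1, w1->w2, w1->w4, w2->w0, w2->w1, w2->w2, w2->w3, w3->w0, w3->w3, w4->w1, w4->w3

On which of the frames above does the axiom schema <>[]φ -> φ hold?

The schema corresponds to a generalized confluence (Geach) condition: forall x forall y (xRy -> exists w (yRw & x = w)).
F1: fails — uRv but no t with vRt and u=t.
F2: holds.
F3: fails — mRn but no w with nRw and m=w.
F4: fails — w2Rw0 but no w with w0Rw and w2=w.
Valid on: F2.

F2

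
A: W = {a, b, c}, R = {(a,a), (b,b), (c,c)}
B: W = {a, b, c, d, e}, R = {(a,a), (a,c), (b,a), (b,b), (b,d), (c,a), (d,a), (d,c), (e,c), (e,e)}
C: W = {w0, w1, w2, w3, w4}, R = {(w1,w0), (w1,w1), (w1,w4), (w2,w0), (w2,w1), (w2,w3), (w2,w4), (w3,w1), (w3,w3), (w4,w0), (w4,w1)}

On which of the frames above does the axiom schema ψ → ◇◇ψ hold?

A

This is the axiom for a generalized confluence (Geach) condition; its first-order frame correspondent is ∀x ∃w (x = w ∧ xR²w).
A: satisfies the condition.
B: fails — at d but no w with d=w and dR²w.
C: fails — at w0 but no w with w0=w and w0R²w.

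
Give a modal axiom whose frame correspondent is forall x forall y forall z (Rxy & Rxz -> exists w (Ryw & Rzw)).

A defining formula is ◇□s → □◇s (the .2 axiom).
Suppose ◇□s→□◇s is valid. Take Rxy, Rxz and set V(s)={w : Ryw}. Then □s at y so ◇□s at x, so □◇s at x, so ◇s at z, giving w with Rzw and Ryw.

◇□s → □◇s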